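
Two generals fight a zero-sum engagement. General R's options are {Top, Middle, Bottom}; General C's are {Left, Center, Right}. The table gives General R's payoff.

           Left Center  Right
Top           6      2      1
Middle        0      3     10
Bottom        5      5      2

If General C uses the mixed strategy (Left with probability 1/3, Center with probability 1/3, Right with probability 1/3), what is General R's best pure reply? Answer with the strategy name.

Middle

Expected payoff of Top: (1/3)·6 + (1/3)·2 + (1/3)·1 = 3.
Expected payoff of Middle: (1/3)·0 + (1/3)·3 + (1/3)·10 = 13/3.
Expected payoff of Bottom: (1/3)·5 + (1/3)·5 + (1/3)·2 = 4.
The largest is 13/3, so General R's best response is Middle.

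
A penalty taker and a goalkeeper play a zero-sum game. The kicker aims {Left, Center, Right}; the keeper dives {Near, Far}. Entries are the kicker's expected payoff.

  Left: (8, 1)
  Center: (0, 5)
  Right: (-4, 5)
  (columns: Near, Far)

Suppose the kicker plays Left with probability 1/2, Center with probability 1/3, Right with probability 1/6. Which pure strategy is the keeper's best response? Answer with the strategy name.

Far

If the keeper plays Near, the kicker's expected payoff is (1/2)·8 + (1/3)·0 + (1/6)·(-4) = 10/3.
If the keeper plays Far, the kicker's expected payoff is (1/2)·1 + (1/3)·5 + (1/6)·5 = 3.
The keeper minimizes the kicker's payoff; the smallest is 3, so the best response is Far.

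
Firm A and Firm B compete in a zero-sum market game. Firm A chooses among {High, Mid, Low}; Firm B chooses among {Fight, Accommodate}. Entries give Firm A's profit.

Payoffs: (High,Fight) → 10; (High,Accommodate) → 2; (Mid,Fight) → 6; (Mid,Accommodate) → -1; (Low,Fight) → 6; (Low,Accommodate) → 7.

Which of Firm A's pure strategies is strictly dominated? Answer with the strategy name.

Mid

High gives a strictly higher payoff than Mid against every column: 10 > 6, 2 > -1.
So Mid is strictly dominated and Firm A never plays it.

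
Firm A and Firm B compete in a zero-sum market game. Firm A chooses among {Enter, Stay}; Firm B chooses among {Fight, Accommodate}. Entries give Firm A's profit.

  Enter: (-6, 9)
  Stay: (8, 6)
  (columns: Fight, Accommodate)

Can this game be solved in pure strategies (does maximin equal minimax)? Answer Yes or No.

No

Row minima: Enter → -6, Stay → 6; maximin = 6.
Column maxima: Fight → 8, Accommodate → 9; minimax = 8.
6 ≠ 8, so no pure-strategy equilibrium exists.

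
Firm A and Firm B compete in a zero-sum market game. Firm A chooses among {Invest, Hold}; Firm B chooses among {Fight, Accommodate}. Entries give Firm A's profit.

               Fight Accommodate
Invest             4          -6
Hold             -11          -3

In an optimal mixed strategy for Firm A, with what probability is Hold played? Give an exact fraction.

5/9

Row minima: Invest → -6, Hold → -11; maximin = -6.
Column maxima: Fight → 4, Accommodate → -3; minimax = -3.
-6 ≠ -3, so there is no saddle point; optimal play is mixed.
Let Firm A play Invest with probability p. Expected payoff against Fight: 4p + (-11)(1−p) = 15p − 11; against Accommodate: (-6)p + (-3)(1−p) = −3p − 3.
Setting these equal: 15p − 11 = −3p − 3 ⇒ 18p = 8 ⇒ p = 4/9, and the value is (15)·(4/9) − 11 = -13/3.
For Firm B: with q = P(Fight), equating Invest's and Hold's payoffs gives 10q − 6 = −8q − 3 ⇒ q = 1/6.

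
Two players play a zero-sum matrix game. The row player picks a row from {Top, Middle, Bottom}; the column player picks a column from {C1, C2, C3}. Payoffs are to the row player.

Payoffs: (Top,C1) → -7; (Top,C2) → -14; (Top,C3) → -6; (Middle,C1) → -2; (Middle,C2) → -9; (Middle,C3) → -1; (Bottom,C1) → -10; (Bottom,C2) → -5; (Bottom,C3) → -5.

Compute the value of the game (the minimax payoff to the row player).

Row minima: Top → -14, Middle → -9, Bottom → -10; maximin = -9.
Column maxima: C1 → -2, C2 → -5, C3 → -1; minimax = -5.
-9 ≠ -5, so there is no saddle point; optimal play is mixed.
Top is strictly dominated by Middle, so the row player never plays it.
C3 is strictly dominated by C1 (it gives the row player strictly more in every row), so the column player never plays it.
On the remaining 2×2 (Middle, Bottom vs C1, C2):
Let the row player play Middle with probability p. Expected payoff against C1: (-2)p + (-10)(1−p) = 8p − 10; against C2: (-9)p + (-5)(1−p) = −4p − 5.
Setting these equal: 8p − 10 = −4p − 5 ⇒ 12p = 5 ⇒ p = 5/12, and the value is (8)·(5/12) − 10 = -20/3.
For the column player: with q = P(C1), equating Middle's and Bottom's payoffs gives 7q − 9 = −5q − 5 ⇒ q = 1/3.

-20/3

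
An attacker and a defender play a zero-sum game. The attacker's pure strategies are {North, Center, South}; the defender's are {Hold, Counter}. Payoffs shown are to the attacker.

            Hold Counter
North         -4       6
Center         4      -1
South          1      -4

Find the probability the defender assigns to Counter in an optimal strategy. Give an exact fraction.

8/15

Row minima: North → -4, Center → -1, South → -4; maximin = -1.
Column maxima: Hold → 4, Counter → 6; minimax = 4.
-1 ≠ 4, so there is no saddle point; optimal play is mixed.
South is strictly dominated by Center, so the attacker never plays it.
On the remaining 2×2 (North, Center vs Hold, Counter):
Let the attacker play North with probability p. Expected payoff against Hold: (-4)p + 4(1−p) = −8p + 4; against Counter: 6p + (-1)(1−p) = 7p − 1.
Setting these equal: −8p + 4 = 7p − 1 ⇒ −15p = -5 ⇒ p = 1/3, and the value is (-8)·(1/3) + 4 = 4/3.
For the defender: with q = P(Hold), equating North's and Center's payoffs gives −10q + 6 = 5q − 1 ⇒ q = 7/15.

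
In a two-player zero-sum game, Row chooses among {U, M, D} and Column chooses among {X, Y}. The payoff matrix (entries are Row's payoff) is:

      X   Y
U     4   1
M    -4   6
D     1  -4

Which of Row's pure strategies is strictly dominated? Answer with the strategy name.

U gives a strictly higher payoff than D against every column: 4 > 1, 1 > -4.
So D is strictly dominated and Row never plays it.

D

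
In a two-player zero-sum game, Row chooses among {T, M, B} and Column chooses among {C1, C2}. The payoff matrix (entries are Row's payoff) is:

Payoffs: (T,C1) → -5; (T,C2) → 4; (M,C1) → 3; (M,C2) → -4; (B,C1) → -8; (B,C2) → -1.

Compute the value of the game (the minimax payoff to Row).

-1/2

Row minima: T → -5, M → -4, B → -8; maximin = -4.
Column maxima: C1 → 3, C2 → 4; minimax = 3.
-4 ≠ 3, so there is no saddle point; optimal play is mixed.
B is strictly dominated by T, so Row never plays it.
On the remaining 2×2 (T, M vs C1, C2):
Let Row play T with probability p. Expected payoff against C1: (-5)p + 3(1−p) = −8p + 3; against C2: 4p + (-4)(1−p) = 8p − 4.
Setting these equal: −8p + 3 = 8p − 4 ⇒ −16p = -7 ⇒ p = 7/16, and the value is (-8)·(7/16) + 3 = -1/2.
For Column: with q = P(C1), equating T's and M's payoffs gives −9q + 4 = 7q − 4 ⇒ q = 1/2.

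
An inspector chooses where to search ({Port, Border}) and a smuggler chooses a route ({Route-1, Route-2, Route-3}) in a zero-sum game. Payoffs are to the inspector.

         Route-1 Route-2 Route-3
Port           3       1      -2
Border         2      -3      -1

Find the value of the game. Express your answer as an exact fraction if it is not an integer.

-7/5

Row minima: Port → -2, Border → -3; maximin = -2.
Column maxima: Route-1 → 3, Route-2 → 1, Route-3 → -1; minimax = -1.
-2 ≠ -1, so there is no saddle point; optimal play is mixed.
Route-1 is strictly dominated by Route-2 (it gives the inspector strictly more in every row), so the smuggler never plays it.
On the remaining 2×2 (Port, Border vs Route-2, Route-3):
Let the inspector play Port with probability p. Expected payoff against Route-2: 1p + (-3)(1−p) = 4p − 3; against Route-3: (-2)p + (-1)(1−p) = −p − 1.
Setting these equal: 4p − 3 = −p − 1 ⇒ 5p = 2 ⇒ p = 2/5, and the value is (4)·(2/5) − 3 = -7/5.
For the smuggler: with q = P(Route-2), equating Port's and Border's payoffs gives 3q − 2 = −2q − 1 ⇒ q = 1/5.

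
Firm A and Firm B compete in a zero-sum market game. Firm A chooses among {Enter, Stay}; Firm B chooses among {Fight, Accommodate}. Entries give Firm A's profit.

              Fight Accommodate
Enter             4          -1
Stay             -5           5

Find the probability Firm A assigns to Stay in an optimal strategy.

1/3

Row minima: Enter → -1, Stay → -5; maximin = -1.
Column maxima: Fight → 4, Accommodate → 5; minimax = 4.
-1 ≠ 4, so there is no saddle point; optimal play is mixed.
Let Firm A play Enter with probability p. Expected payoff against Fight: 4p + (-5)(1−p) = 9p − 5; against Accommodate: (-1)p + 5(1−p) = −6p + 5.
Setting these equal: 9p − 5 = −6p + 5 ⇒ 15p = 10 ⇒ p = 2/3, and the value is (9)·(2/3) − 5 = 1.
For Firm B: with q = P(Fight), equating Enter's and Stay's payoffs gives 5q − 1 = −10q + 5 ⇒ q = 2/5.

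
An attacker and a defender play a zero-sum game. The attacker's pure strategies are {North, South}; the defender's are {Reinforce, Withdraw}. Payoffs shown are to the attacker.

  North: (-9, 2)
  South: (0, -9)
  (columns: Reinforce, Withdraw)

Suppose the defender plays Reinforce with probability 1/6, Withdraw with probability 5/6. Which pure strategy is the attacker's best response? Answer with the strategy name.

Expected payoff of North: (1/6)·(-9) + (5/6)·2 = 1/6.
Expected payoff of South: (1/6)·0 + (5/6)·(-9) = -15/2.
The largest is 1/6, so the attacker's best response is North.

North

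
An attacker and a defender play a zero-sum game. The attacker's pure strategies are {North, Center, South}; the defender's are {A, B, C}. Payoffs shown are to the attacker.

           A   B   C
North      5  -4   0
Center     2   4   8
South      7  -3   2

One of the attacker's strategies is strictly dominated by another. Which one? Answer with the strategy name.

North

South gives a strictly higher payoff than North against every column: 7 > 5, -3 > -4, 2 > 0.
So North is strictly dominated and the attacker never plays it.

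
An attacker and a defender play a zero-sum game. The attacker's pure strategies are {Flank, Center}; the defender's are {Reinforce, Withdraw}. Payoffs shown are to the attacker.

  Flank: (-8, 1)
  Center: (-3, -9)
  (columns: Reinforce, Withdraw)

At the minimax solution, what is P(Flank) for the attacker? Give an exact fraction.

2/5

Row minima: Flank → -8, Center → -9; maximin = -8.
Column maxima: Reinforce → -3, Withdraw → 1; minimax = -3.
-8 ≠ -3, so there is no saddle point; optimal play is mixed.
Let the attacker play Flank with probability p. Expected payoff against Reinforce: (-8)p + (-3)(1−p) = −5p − 3; against Withdraw: 1p + (-9)(1−p) = 10p − 9.
Setting these equal: −5p − 3 = 10p − 9 ⇒ −15p = -6 ⇒ p = 2/5, and the value is (-5)·(2/5) − 3 = -5.
For the defender: with q = P(Reinforce), equating Flank's and Center's payoffs gives −9q + 1 = 6q − 9 ⇒ q = 2/3.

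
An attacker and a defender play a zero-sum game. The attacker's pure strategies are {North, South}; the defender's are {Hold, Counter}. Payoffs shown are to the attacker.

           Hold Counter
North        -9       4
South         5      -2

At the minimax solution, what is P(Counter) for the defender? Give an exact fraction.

Row minima: North → -9, South → -2; maximin = -2.
Column maxima: Hold → 5, Counter → 4; minimax = 4.
-2 ≠ 4, so there is no saddle point; optimal play is mixed.
Let the attacker play North with probability p. Expected payoff against Hold: (-9)p + 5(1−p) = −14p + 5; against Counter: 4p + (-2)(1−p) = 6p − 2.
Setting these equal: −14p + 5 = 6p − 2 ⇒ −20p = -7 ⇒ p = 7/20, and the value is (-14)·(7/20) + 5 = 1/10.
For the defender: with q = P(Hold), equating North's and South's payoffs gives −13q + 4 = 7q − 2 ⇒ q = 3/10.

7/10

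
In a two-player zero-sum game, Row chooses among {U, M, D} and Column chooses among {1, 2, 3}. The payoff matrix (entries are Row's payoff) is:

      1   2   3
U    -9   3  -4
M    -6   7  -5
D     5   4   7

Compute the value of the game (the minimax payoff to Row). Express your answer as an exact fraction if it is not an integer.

Row minima: U → -9, M → -6, D → 4; maximin = 4.
Column maxima: 1 → 5, 2 → 7, 3 → 7; minimax = 5.
4 ≠ 5, so there is no saddle point; optimal play is mixed.
U is strictly dominated by D, so Row never plays it.
3 is strictly dominated by 1 (it gives Row strictly more in every row), so Column never plays it.
On the remaining 2×2 (M, D vs 1, 2):
Let Row play M with probability p. Expected payoff against 1: (-6)p + 5(1−p) = −11p + 5; against 2: 7p + 4(1−p) = 3p + 4.
Setting these equal: −11p + 5 = 3p + 4 ⇒ −14p = -1 ⇒ p = 1/14, and the value is (-11)·(1/14) + 5 = 59/14.
For Column: with q = P(1), equating M's and D's payoffs gives −13q + 7 = q + 4 ⇒ q = 3/14.

59/14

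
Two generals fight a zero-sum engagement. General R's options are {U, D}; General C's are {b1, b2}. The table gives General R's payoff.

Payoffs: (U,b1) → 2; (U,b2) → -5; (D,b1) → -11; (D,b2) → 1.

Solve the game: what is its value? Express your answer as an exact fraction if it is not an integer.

Row minima: U → -5, D → -11; maximin = -5.
Column maxima: b1 → 2, b2 → 1; minimax = 1.
-5 ≠ 1, so there is no saddle point; optimal play is mixed.
Let General R play U with probability p. Expected payoff against b1: 2p + (-11)(1−p) = 13p − 11; against b2: (-5)p + 1(1−p) = −6p + 1.
Setting these equal: 13p − 11 = −6p + 1 ⇒ 19p = 12 ⇒ p = 12/19, and the value is (13)·(12/19) − 11 = -53/19.
For General C: with q = P(b1), equating U's and D's payoffs gives 7q − 5 = −12q + 1 ⇒ q = 6/19.

-53/19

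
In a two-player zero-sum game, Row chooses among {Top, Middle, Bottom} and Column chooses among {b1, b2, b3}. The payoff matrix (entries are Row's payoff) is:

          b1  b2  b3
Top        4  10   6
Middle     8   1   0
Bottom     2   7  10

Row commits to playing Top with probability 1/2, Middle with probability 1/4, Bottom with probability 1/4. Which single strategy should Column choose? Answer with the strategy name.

If Column plays b1, Row's expected payoff is (1/2)·4 + (1/4)·8 + (1/4)·2 = 9/2.
If Column plays b2, Row's expected payoff is (1/2)·10 + (1/4)·1 + (1/4)·7 = 7.
If Column plays b3, Row's expected payoff is (1/2)·6 + (1/4)·0 + (1/4)·10 = 11/2.
Column minimizes Row's payoff; the smallest is 9/2, so the best response is b1.

b1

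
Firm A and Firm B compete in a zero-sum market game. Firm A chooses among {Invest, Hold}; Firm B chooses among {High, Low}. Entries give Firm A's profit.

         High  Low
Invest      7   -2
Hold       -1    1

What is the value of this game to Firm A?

Row minima: Invest → -2, Hold → -1; maximin = -1.
Column maxima: High → 7, Low → 1; minimax = 1.
-1 ≠ 1, so there is no saddle point; optimal play is mixed.
Let Firm A play Invest with probability p. Expected payoff against High: 7p + (-1)(1−p) = 8p − 1; against Low: (-2)p + 1(1−p) = −3p + 1.
Setting these equal: 8p − 1 = −3p + 1 ⇒ 11p = 2 ⇒ p = 2/11, and the value is (8)·(2/11) − 1 = 5/11.
For Firm B: with q = P(High), equating Invest's and Hold's payoffs gives 9q − 2 = −2q + 1 ⇒ q = 3/11.

5/11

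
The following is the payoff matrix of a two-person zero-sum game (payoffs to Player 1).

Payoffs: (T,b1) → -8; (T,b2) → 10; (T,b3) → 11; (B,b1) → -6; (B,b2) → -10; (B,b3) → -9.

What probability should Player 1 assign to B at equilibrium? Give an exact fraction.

9/11

Row minima: T → -8, B → -10; maximin = -8.
Column maxima: b1 → -6, b2 → 10, b3 → 11; minimax = -6.
-8 ≠ -6, so there is no saddle point; optimal play is mixed.
b3 is strictly dominated by b2 (it gives Player 1 strictly more in every row), so Player 2 never plays it.
On the remaining 2×2 (T, B vs b1, b2):
Let Player 1 play T with probability p. Expected payoff against b1: (-8)p + (-6)(1−p) = −2p − 6; against b2: 10p + (-10)(1−p) = 20p − 10.
Setting these equal: −2p − 6 = 20p − 10 ⇒ −22p = -4 ⇒ p = 2/11, and the value is (-2)·(2/11) − 6 = -70/11.
For Player 2: with q = P(b1), equating T's and B's payoffs gives −18q + 10 = 4q − 10 ⇒ q = 10/11.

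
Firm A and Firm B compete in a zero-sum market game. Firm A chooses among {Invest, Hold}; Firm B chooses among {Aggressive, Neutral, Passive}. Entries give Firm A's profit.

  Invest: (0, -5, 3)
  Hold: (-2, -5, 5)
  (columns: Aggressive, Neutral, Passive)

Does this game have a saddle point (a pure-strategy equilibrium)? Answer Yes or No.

Row minima: Invest → -5, Hold → -5; maximin = -5.
Column maxima: Aggressive → 0, Neutral → -5, Passive → 5; minimax = -5.
maximin = minimax = -5, so a saddle point exists.

Yes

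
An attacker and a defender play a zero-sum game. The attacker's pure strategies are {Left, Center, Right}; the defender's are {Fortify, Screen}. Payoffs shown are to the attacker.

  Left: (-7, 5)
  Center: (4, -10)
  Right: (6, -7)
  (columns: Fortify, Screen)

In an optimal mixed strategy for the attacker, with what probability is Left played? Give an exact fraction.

13/25

Row minima: Left → -7, Center → -10, Right → -7; maximin = -7.
Column maxima: Fortify → 6, Screen → 5; minimax = 5.
-7 ≠ 5, so there is no saddle point; optimal play is mixed.
Center is strictly dominated by Right, so the attacker never plays it.
On the remaining 2×2 (Left, Right vs Fortify, Screen):
Let the attacker play Left with probability p. Expected payoff against Fortify: (-7)p + 6(1−p) = −13p + 6; against Screen: 5p + (-7)(1−p) = 12p − 7.
Setting these equal: −13p + 6 = 12p − 7 ⇒ −25p = -13 ⇒ p = 13/25, and the value is (-13)·(13/25) + 6 = -19/25.
For the defender: with q = P(Fortify), equating Left's and Right's payoffs gives −12q + 5 = 13q − 7 ⇒ q = 12/25.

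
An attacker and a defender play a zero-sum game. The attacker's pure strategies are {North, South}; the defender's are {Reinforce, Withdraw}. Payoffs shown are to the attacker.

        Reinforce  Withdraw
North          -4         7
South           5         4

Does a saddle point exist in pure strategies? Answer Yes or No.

No

Row minima: North → -4, South → 4; maximin = 4.
Column maxima: Reinforce → 5, Withdraw → 7; minimax = 5.
4 ≠ 5, so no pure-strategy equilibrium exists.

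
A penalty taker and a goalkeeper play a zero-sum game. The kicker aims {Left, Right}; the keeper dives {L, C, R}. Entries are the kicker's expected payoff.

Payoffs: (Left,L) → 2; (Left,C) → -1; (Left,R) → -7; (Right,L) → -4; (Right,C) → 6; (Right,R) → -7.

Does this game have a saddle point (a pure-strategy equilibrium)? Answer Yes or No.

Yes

Row minima: Left → -7, Right → -7; maximin = -7.
Column maxima: L → 2, C → 6, R → -7; minimax = -7.
maximin = minimax = -7, so a saddle point exists.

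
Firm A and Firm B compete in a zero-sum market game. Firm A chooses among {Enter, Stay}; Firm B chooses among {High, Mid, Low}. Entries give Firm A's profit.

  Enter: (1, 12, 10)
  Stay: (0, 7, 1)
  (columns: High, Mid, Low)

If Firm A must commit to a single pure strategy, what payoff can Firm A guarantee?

1

Row minima: Enter → 1, Stay → 0.
The best of these is 1.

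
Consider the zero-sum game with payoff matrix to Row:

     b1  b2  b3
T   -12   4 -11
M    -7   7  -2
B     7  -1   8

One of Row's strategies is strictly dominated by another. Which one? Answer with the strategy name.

T

M gives a strictly higher payoff than T against every column: -7 > -12, 7 > 4, -2 > -11.
So T is strictly dominated and Row never plays it.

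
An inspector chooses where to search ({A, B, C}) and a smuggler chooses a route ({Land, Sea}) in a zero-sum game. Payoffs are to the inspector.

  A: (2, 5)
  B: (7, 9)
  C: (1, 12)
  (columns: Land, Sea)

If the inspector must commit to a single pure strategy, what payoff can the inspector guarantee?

7

Row minima: A → 2, B → 7, C → 1.
The best of these is 7.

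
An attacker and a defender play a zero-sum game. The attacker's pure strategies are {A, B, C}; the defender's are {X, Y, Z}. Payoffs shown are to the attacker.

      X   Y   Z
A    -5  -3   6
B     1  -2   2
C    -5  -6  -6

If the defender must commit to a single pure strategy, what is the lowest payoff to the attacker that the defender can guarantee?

Column maxima: X → 1, Y → -2, Z → 6.
The smallest of these is -2.

-2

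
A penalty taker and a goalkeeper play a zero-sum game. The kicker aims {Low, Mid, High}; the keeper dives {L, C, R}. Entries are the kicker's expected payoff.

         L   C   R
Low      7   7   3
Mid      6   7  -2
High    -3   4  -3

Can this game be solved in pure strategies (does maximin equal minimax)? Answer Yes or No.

Yes

Row minima: Low → 3, Mid → -2, High → -3; maximin = 3.
Column maxima: L → 7, C → 7, R → 3; minimax = 3.
maximin = minimax = 3, so a saddle point exists.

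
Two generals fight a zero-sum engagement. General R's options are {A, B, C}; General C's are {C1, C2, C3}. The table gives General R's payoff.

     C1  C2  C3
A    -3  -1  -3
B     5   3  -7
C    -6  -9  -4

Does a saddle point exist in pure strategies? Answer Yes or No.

Row minima: A → -3, B → -7, C → -9; maximin = -3.
Column maxima: C1 → 5, C2 → 3, C3 → -3; minimax = -3.
maximin = minimax = -3, so a saddle point exists.

Yes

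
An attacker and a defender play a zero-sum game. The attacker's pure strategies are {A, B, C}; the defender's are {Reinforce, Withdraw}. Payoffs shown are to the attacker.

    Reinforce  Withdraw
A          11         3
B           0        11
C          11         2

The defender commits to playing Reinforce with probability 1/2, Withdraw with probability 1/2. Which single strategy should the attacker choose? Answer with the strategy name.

A

Expected payoff of A: (1/2)·11 + (1/2)·3 = 7.
Expected payoff of B: (1/2)·0 + (1/2)·11 = 11/2.
Expected payoff of C: (1/2)·11 + (1/2)·2 = 13/2.
The largest is 7, so the attacker's best response is A.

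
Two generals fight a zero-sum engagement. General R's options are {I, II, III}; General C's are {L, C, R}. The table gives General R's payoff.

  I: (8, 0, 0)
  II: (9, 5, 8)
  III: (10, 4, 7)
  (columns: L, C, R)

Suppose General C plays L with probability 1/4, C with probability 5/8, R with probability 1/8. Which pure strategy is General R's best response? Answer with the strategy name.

Expected payoff of I: (1/4)·8 + (5/8)·0 + (1/8)·0 = 2.
Expected payoff of II: (1/4)·9 + (5/8)·5 + (1/8)·8 = 51/8.
Expected payoff of III: (1/4)·10 + (5/8)·4 + (1/8)·7 = 47/8.
The largest is 51/8, so General R's best response is II.

II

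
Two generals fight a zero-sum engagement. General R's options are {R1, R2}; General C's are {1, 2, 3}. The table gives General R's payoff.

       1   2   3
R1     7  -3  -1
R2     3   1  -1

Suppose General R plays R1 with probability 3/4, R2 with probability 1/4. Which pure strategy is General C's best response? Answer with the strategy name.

If General C plays 1, General R's expected payoff is (3/4)·7 + (1/4)·3 = 6.
If General C plays 2, General R's expected payoff is (3/4)·(-3) + (1/4)·1 = -2.
If General C plays 3, General R's expected payoff is (3/4)·(-1) + (1/4)·(-1) = -1.
General C minimizes General R's payoff; the smallest is -2, so the best response is 2.

2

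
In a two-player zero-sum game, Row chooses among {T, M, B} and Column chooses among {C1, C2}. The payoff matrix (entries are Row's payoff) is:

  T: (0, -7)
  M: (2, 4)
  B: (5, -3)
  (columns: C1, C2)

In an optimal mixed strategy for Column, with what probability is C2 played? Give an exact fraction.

3/10

Row minima: T → -7, M → 2, B → -3; maximin = 2.
Column maxima: C1 → 5, C2 → 4; minimax = 4.
2 ≠ 4, so there is no saddle point; optimal play is mixed.
T is strictly dominated by M, so Row never plays it.
On the remaining 2×2 (M, B vs C1, C2):
Let Row play M with probability p. Expected payoff against C1: 2p + 5(1−p) = −3p + 5; against C2: 4p + (-3)(1−p) = 7p − 3.
Setting these equal: −3p + 5 = 7p − 3 ⇒ −10p = -8 ⇒ p = 4/5, and the value is (-3)·(4/5) + 5 = 13/5.
For Column: with q = P(C1), equating M's and B's payoffs gives −2q + 4 = 8q − 3 ⇒ q = 7/10.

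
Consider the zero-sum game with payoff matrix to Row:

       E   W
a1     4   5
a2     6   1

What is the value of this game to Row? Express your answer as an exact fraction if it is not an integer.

Row minima: a1 → 4, a2 → 1; maximin = 4.
Column maxima: E → 6, W → 5; minimax = 5.
4 ≠ 5, so there is no saddle point; optimal play is mixed.
Let Row play a1 with probability p. Expected payoff against E: 4p + 6(1−p) = −2p + 6; against W: 5p + 1(1−p) = 4p + 1.
Setting these equal: −2p + 6 = 4p + 1 ⇒ −6p = -5 ⇒ p = 5/6, and the value is (-2)·(5/6) + 6 = 13/3.
For Column: with q = P(E), equating a1's and a2's payoffs gives −q + 5 = 5q + 1 ⇒ q = 2/3.

13/3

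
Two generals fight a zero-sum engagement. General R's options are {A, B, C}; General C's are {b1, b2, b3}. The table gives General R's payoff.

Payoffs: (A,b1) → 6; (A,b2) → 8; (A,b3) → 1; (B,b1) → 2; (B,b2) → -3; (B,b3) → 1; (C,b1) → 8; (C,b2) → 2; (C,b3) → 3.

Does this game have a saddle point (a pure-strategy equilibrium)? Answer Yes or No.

Row minima: A → 1, B → -3, C → 2; maximin = 2.
Column maxima: b1 → 8, b2 → 8, b3 → 3; minimax = 3.
2 ≠ 3, so no pure-strategy equilibrium exists.

No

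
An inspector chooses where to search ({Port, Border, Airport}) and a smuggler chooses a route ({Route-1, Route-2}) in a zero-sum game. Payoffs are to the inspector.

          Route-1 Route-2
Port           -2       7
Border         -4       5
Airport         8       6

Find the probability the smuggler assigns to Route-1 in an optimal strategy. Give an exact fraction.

1/11

Row minima: Port → -2, Border → -4, Airport → 6; maximin = 6.
Column maxima: Route-1 → 8, Route-2 → 7; minimax = 7.
6 ≠ 7, so there is no saddle point; optimal play is mixed.
Border is strictly dominated by Port, so the inspector never plays it.
On the remaining 2×2 (Port, Airport vs Route-1, Route-2):
Let the inspector play Port with probability p. Expected payoff against Route-1: (-2)p + 8(1−p) = −10p + 8; against Route-2: 7p + 6(1−p) = p + 6.
Setting these equal: −10p + 8 = p + 6 ⇒ −11p = -2 ⇒ p = 2/11, and the value is (-10)·(2/11) + 8 = 68/11.
For the smuggler: with q = P(Route-1), equating Port's and Airport's payoffs gives −9q + 7 = 2q + 6 ⇒ q = 1/11.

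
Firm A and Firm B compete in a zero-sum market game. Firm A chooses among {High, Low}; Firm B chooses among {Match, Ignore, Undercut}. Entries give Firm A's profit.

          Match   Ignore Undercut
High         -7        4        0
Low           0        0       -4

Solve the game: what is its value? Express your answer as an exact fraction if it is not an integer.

Row minima: High → -7, Low → -4; maximin = -4.
Column maxima: Match → 0, Ignore → 4, Undercut → 0; minimax = 0.
-4 ≠ 0, so there is no saddle point; optimal play is mixed.
Ignore is strictly dominated by Undercut (it gives Firm A strictly more in every row), so Firm B never plays it.
On the remaining 2×2 (High, Low vs Match, Undercut):
Let Firm A play High with probability p. Expected payoff against Match: (-7)p + 0(1−p) = −7p; against Undercut: 0p + (-4)(1−p) = 4p − 4.
Setting these equal: −7p = 4p − 4 ⇒ −11p = -4 ⇒ p = 4/11, and the value is (-7)·(4/11) = -28/11.
For Firm B: with q = P(Match), equating High's and Low's payoffs gives −7q = 4q − 4 ⇒ q = 4/11.

-28/11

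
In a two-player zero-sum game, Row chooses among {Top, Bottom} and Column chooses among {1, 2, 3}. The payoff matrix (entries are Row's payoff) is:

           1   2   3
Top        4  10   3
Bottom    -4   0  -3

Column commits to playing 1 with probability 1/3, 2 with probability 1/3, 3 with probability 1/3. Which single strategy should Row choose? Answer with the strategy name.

Top

Expected payoff of Top: (1/3)·4 + (1/3)·10 + (1/3)·3 = 17/3.
Expected payoff of Bottom: (1/3)·(-4) + (1/3)·0 + (1/3)·(-3) = -7/3.
The largest is 17/3, so Row's best response is Top.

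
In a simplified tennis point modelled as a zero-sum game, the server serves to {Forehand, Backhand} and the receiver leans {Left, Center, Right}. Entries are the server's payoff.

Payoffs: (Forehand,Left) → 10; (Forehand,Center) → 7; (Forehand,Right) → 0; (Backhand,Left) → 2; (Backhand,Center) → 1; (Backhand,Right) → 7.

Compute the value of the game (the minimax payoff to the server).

Row minima: Forehand → 0, Backhand → 1; maximin = 1.
Column maxima: Left → 10, Center → 7, Right → 7; minimax = 7.
1 ≠ 7, so there is no saddle point; optimal play is mixed.
Left is strictly dominated by Center (it gives the server strictly more in every row), so the receiver never plays it.
On the remaining 2×2 (Forehand, Backhand vs Center, Right):
Let the server play Forehand with probability p. Expected payoff against Center: 7p + 1(1−p) = 6p + 1; against Right: 0p + 7(1−p) = −7p + 7.
Setting these equal: 6p + 1 = −7p + 7 ⇒ 13p = 6 ⇒ p = 6/13, and the value is (6)·(6/13) + 1 = 49/13.
For the receiver: with q = P(Center), equating Forehand's and Backhand's payoffs gives 7q = −6q + 7 ⇒ q = 7/13.

49/13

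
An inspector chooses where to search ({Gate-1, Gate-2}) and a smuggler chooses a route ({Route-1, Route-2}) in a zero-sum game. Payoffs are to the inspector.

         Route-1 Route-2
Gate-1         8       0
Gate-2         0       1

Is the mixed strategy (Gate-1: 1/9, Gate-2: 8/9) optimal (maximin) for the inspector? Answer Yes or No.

Yes

Against Route-1 this mix gives (1/9)·8 + (8/9)·0 = 8/9.
Against Route-2 this mix gives (1/9)·0 + (8/9)·1 = 8/9.
All of the smuggler's active replies (Route-1, Route-2) yield 8/9, and no column does worse for the inspector. The mix makes the smuggler indifferent and guarantees 8/9, so it is optimal.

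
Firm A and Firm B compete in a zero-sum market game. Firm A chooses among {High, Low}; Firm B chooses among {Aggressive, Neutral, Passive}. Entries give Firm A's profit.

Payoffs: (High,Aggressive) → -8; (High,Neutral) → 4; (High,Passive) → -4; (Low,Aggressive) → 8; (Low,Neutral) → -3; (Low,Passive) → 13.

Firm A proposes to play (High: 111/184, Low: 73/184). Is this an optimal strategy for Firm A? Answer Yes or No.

Against Aggressive this mix gives (111/184)·(-8) + (73/184)·8 = -38/23.
Against Neutral this mix gives (111/184)·4 + (73/184)·(-3) = 225/184.
Against Passive this mix gives (111/184)·(-4) + (73/184)·13 = 505/184.
Firm B will play Aggressive, holding Firm A to -38/23. Shifting weight toward the row that does better against Aggressive would raise this floor (the equalizing mix achieves 8/23 against both Aggressive and Neutral), so the proposed strategy is not optimal.

No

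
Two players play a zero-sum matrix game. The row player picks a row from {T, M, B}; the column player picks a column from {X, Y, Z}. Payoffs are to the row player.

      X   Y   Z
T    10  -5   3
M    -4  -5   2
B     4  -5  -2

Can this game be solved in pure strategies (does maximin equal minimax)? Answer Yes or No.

Yes

Row minima: T → -5, M → -5, B → -5; maximin = -5.
Column maxima: X → 10, Y → -5, Z → 3; minimax = -5.
maximin = minimax = -5, so a saddle point exists.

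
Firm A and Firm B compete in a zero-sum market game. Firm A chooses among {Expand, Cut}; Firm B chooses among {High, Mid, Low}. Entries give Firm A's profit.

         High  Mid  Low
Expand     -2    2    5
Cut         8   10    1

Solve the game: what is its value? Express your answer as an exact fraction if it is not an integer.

Row minima: Expand → -2, Cut → 1; maximin = 1.
Column maxima: High → 8, Mid → 10, Low → 5; minimax = 5.
1 ≠ 5, so there is no saddle point; optimal play is mixed.
Mid is strictly dominated by High (it gives Firm A strictly more in every row), so Firm B never plays it.
On the remaining 2×2 (Expand, Cut vs High, Low):
Let Firm A play Expand with probability p. Expected payoff against High: (-2)p + 8(1−p) = −10p + 8; against Low: 5p + 1(1−p) = 4p + 1.
Setting these equal: −10p + 8 = 4p + 1 ⇒ −14p = -7 ⇒ p = 1/2, and the value is (-10)·(1/2) + 8 = 3.
For Firm B: with q = P(High), equating Expand's and Cut's payoffs gives −7q + 5 = 7q + 1 ⇒ q = 2/7.

3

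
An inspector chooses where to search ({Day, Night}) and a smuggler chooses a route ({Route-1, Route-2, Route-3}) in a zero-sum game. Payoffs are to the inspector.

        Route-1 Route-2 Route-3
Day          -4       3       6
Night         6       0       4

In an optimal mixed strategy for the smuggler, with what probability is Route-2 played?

10/13

Row minima: Day → -4, Night → 0; maximin = 0.
Column maxima: Route-1 → 6, Route-2 → 3, Route-3 → 6; minimax = 3.
0 ≠ 3, so there is no saddle point; optimal play is mixed.
Route-3 is strictly dominated by Route-2 (it gives the inspector strictly more in every row), so the smuggler never plays it.
On the remaining 2×2 (Day, Night vs Route-1, Route-2):
Let the inspector play Day with probability p. Expected payoff against Route-1: (-4)p + 6(1−p) = −10p + 6; against Route-2: 3p + 0(1−p) = 3p.
Setting these equal: −10p + 6 = 3p ⇒ −13p = -6 ⇒ p = 6/13, and the value is (-10)·(6/13) + 6 = 18/13.
For the smuggler: with q = P(Route-1), equating Day's and Night's payoffs gives −7q + 3 = 6q ⇒ q = 3/13.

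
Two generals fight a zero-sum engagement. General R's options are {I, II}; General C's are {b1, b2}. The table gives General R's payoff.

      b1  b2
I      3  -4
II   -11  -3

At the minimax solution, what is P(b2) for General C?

Row minima: I → -4, II → -11; maximin = -4.
Column maxima: b1 → 3, b2 → -3; minimax = -3.
-4 ≠ -3, so there is no saddle point; optimal play is mixed.
Let General R play I with probability p. Expected payoff against b1: 3p + (-11)(1−p) = 14p − 11; against b2: (-4)p + (-3)(1−p) = −p − 3.
Setting these equal: 14p − 11 = −p − 3 ⇒ 15p = 8 ⇒ p = 8/15, and the value is (14)·(8/15) − 11 = -53/15.
For General C: with q = P(b1), equating I's and II's payoffs gives 7q − 4 = −8q − 3 ⇒ q = 1/15.

14/15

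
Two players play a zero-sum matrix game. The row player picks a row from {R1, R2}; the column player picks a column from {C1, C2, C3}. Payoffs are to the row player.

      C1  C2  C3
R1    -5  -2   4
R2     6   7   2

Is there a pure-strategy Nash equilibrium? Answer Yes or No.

Row minima: R1 → -5, R2 → 2; maximin = 2.
Column maxima: C1 → 6, C2 → 7, C3 → 4; minimax = 4.
2 ≠ 4, so no pure-strategy equilibrium exists.

No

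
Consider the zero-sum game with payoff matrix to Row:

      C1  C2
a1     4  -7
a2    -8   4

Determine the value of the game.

Row minima: a1 → -7, a2 → -8; maximin = -7.
Column maxima: C1 → 4, C2 → 4; minimax = 4.
-7 ≠ 4, so there is no saddle point; optimal play is mixed.
Let Row play a1 with probability p. Expected payoff against C1: 4p + (-8)(1−p) = 12p − 8; against C2: (-7)p + 4(1−p) = −11p + 4.
Setting these equal: 12p − 8 = −11p + 4 ⇒ 23p = 12 ⇒ p = 12/23, and the value is (12)·(12/23) − 8 = -40/23.
For Column: with q = P(C1), equating a1's and a2's payoffs gives 11q − 7 = −12q + 4 ⇒ q = 11/23.

-40/23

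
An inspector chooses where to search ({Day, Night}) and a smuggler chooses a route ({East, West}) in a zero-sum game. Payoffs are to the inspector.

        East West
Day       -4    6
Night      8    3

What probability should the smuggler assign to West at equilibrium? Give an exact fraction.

4/5

Row minima: Day → -4, Night → 3; maximin = 3.
Column maxima: East → 8, West → 6; minimax = 6.
3 ≠ 6, so there is no saddle point; optimal play is mixed.
Let the inspector play Day with probability p. Expected payoff against East: (-4)p + 8(1−p) = −12p + 8; against West: 6p + 3(1−p) = 3p + 3.
Setting these equal: −12p + 8 = 3p + 3 ⇒ −15p = -5 ⇒ p = 1/3, and the value is (-12)·(1/3) + 8 = 4.
For the smuggler: with q = P(East), equating Day's and Night's payoffs gives −10q + 6 = 5q + 3 ⇒ q = 1/5.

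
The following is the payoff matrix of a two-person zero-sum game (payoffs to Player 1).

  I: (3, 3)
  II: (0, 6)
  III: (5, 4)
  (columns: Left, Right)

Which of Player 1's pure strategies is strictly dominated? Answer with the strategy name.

I

III gives a strictly higher payoff than I against every column: 5 > 3, 4 > 3.
So I is strictly dominated and Player 1 never plays it.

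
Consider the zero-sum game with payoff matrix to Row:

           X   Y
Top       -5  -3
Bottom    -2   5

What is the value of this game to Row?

Row minima: Top → -5, Bottom → -2; maximin = -2.
Column maxima: X → -2, Y → 5; minimax = -2.
Since maximin = minimax = -2, there is a saddle point and the value is -2.

-2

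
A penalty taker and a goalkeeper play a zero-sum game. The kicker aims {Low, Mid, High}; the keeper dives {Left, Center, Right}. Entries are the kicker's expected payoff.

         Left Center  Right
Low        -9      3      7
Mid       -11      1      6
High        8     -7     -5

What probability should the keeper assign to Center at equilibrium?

17/27

Row minima: Low → -9, Mid → -11, High → -7; maximin = -7.
Column maxima: Left → 8, Center → 3, Right → 7; minimax = 3.
-7 ≠ 3, so there is no saddle point; optimal play is mixed.
Mid is strictly dominated by Low, so the kicker never plays it.
Right is strictly dominated by Center (it gives the kicker strictly more in every row), so the keeper never plays it.
On the remaining 2×2 (Low, High vs Left, Center):
Let the kicker play Low with probability p. Expected payoff against Left: (-9)p + 8(1−p) = −17p + 8; against Center: 3p + (-7)(1−p) = 10p − 7.
Setting these equal: −17p + 8 = 10p − 7 ⇒ −27p = -15 ⇒ p = 5/9, and the value is (-17)·(5/9) + 8 = -13/9.
For the keeper: with q = P(Left), equating Low's and High's payoffs gives −12q + 3 = 15q − 7 ⇒ q = 10/27.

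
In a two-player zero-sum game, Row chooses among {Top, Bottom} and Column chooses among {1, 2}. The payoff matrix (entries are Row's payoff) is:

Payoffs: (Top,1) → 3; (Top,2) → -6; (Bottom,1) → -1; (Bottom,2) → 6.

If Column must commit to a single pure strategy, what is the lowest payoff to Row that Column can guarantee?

3

Column maxima: 1 → 3, 2 → 6.
The smallest of these is 3.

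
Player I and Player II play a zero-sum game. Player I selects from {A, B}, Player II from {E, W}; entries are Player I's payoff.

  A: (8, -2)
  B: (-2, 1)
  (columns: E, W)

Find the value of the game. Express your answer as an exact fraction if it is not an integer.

4/13

Row minima: A → -2, B → -2; maximin = -2.
Column maxima: E → 8, W → 1; minimax = 1.
-2 ≠ 1, so there is no saddle point; optimal play is mixed.
Let Player I play A with probability p. Expected payoff against E: 8p + (-2)(1−p) = 10p − 2; against W: (-2)p + 1(1−p) = −3p + 1.
Setting these equal: 10p − 2 = −3p + 1 ⇒ 13p = 3 ⇒ p = 3/13, and the value is (10)·(3/13) − 2 = 4/13.
For Player II: with q = P(E), equating A's and B's payoffs gives 10q − 2 = −3q + 1 ⇒ q = 3/13.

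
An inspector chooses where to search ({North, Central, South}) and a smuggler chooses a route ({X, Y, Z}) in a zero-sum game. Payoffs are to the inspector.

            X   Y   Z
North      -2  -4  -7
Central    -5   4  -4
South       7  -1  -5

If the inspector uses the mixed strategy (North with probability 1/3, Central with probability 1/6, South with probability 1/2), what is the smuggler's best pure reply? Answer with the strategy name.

Z

If the smuggler plays X, the inspector's expected payoff is (1/3)·(-2) + (1/6)·(-5) + (1/2)·7 = 2.
If the smuggler plays Y, the inspector's expected payoff is (1/3)·(-4) + (1/6)·4 + (1/2)·(-1) = -7/6.
If the smuggler plays Z, the inspector's expected payoff is (1/3)·(-7) + (1/6)·(-4) + (1/2)·(-5) = -11/2.
The smuggler minimizes the inspector's payoff; the smallest is -11/2, so the best response is Z.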